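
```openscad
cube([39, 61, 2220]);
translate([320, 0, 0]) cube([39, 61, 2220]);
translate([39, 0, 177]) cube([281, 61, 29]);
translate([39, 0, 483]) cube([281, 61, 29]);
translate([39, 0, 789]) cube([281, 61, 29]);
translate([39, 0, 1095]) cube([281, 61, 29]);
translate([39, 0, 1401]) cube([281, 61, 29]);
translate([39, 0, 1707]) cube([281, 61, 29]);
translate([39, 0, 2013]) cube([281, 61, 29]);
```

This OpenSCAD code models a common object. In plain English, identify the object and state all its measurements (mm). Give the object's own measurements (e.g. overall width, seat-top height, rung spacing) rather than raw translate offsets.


A straight ladder. Two 39×61 mm vertical rails, 2220 mm tall, stand 359 mm apart (outside-to-outside) with their front faces coplanar on the −y side. 7 rungs, each 61 mm deep and 29 mm tall, span between the inner faces of the rails, front faces flush with the rails. The lowest rung's underside is at z = 177 mm and rungs are spaced 306 mm apart (underside to underside).


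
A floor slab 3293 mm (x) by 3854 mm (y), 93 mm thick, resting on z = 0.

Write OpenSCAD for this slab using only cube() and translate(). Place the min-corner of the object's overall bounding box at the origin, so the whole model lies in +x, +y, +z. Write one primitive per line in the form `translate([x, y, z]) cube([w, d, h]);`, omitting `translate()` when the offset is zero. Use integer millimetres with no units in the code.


cube([3293, 3854, 93]);


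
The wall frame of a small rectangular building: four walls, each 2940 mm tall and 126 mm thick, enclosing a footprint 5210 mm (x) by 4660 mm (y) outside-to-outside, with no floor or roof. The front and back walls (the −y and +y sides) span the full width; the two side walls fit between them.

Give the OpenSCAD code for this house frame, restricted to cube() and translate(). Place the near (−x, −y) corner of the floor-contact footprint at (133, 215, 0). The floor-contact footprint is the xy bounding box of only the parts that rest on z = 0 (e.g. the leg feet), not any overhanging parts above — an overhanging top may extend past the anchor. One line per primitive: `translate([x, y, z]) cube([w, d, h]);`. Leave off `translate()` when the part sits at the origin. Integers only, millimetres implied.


translate([133, 215, 0]) cube([5210, 126, 2940]);
translate([133, 4749, 0]) cube([5210, 126, 2940]);
translate([133, 341, 0]) cube([126, 4408, 2940]);
translate([5217, 341, 0]) cube([126, 4408, 2940]);


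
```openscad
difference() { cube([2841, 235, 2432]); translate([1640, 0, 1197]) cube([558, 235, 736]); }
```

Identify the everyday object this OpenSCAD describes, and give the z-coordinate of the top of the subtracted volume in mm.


A wall with a window opening. The window head height is 1933 mm.

A wall with a rectangular opening subtracted — a window. Sill at z = 1197, opening 736 mm tall, so the head is at 1197 + 736 = 1933 mm.


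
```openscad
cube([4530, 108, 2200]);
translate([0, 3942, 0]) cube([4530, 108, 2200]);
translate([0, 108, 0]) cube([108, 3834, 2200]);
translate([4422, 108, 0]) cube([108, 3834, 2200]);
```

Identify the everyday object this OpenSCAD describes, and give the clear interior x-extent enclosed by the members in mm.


A house (or room) frame. The interior width is 4314 mm.

Four 2200 mm walls enclosing a rectangle with no floor or roof — a room or house frame. Outside width is 4530 mm and wall thickness is 108 mm, so the interior width is 4530 − 2 × 108 = 4314 mm.


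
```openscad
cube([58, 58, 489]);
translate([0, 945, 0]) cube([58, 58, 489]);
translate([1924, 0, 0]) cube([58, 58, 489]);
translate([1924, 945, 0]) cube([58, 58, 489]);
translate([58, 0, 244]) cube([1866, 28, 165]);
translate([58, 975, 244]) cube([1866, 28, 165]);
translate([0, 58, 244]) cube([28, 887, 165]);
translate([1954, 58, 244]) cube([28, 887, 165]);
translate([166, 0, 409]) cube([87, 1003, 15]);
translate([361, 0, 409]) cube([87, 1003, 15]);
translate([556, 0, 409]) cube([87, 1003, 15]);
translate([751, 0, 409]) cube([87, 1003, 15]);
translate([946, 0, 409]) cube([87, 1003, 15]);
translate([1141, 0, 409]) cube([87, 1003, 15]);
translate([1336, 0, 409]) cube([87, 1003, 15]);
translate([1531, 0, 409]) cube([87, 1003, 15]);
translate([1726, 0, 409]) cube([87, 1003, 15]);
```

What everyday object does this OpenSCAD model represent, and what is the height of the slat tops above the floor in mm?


A bed frame. The slat-top height is 424 mm.

Four posts, four rails, and a row of slats — a bed frame. Slats sit on the rails at z = 244 + 165 = 409; with slat thickness 15, the top is 424 mm.


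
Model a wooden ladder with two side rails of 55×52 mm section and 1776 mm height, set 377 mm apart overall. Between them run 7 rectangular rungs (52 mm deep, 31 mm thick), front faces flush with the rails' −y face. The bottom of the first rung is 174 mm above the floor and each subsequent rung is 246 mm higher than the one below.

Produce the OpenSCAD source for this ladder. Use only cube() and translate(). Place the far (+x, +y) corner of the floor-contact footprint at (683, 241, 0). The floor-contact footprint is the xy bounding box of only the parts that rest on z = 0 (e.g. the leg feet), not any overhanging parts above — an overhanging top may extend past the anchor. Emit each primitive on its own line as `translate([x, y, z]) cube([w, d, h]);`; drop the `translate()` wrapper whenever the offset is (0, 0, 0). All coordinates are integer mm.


translate([306, 189, 0]) cube([55, 52, 1776]);
translate([628, 189, 0]) cube([55, 52, 1776]);
translate([361, 189, 174]) cube([267, 52, 31]);
translate([361, 189, 420]) cube([267, 52, 31]);
translate([361, 189, 666]) cube([267, 52, 31]);
translate([361, 189, 912]) cube([267, 52, 31]);
translate([361, 189, 1158]) cube([267, 52, 31]);
translate([361, 189, 1404]) cube([267, 52, 31]);
translate([361, 189, 1650]) cube([267, 52, 31]);


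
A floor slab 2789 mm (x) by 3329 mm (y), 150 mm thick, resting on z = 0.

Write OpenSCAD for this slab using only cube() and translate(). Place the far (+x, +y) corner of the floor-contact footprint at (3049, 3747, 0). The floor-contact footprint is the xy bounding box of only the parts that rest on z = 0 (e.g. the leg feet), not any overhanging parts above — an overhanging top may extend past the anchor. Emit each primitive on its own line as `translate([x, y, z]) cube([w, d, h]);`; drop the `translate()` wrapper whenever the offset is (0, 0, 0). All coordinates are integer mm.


translate([260, 418, 0]) cube([2789, 3329, 150]);


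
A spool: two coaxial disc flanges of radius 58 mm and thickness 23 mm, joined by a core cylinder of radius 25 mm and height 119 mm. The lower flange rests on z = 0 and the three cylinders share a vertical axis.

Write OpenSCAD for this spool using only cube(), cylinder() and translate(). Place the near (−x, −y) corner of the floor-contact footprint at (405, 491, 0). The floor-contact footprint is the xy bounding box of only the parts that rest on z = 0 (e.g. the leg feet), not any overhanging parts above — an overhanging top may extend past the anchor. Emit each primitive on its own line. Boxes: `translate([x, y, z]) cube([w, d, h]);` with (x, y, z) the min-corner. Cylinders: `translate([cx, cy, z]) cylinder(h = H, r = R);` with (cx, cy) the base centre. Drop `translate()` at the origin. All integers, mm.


translate([463, 549, 0]) cylinder(h = 23, r = 58);
translate([463, 549, 23]) cylinder(h = 119, r = 25);
translate([463, 549, 142]) cylinder(h = 23, r = 58);


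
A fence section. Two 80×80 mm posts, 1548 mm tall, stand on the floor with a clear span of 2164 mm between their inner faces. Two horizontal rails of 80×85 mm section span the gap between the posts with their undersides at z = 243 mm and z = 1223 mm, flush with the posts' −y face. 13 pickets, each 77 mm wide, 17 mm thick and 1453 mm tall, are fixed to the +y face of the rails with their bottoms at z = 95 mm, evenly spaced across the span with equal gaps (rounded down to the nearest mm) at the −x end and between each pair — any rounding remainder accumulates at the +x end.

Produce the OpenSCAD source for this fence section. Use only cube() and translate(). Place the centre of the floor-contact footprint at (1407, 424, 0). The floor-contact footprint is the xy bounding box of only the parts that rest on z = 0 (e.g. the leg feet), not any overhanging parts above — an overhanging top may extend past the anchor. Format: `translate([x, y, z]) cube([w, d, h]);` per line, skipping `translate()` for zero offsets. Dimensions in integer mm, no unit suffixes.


translate([245, 384, 0]) cube([80, 80, 1548]);
translate([2489, 384, 0]) cube([80, 80, 1548]);
translate([325, 384, 243]) cube([2164, 80, 85]);
translate([325, 384, 1223]) cube([2164, 80, 85]);
translate([408, 464, 95]) cube([77, 17, 1453]);
translate([568, 464, 95]) cube([77, 17, 1453]);
translate([728, 464, 95]) cube([77, 17, 1453]);
translate([888, 464, 95]) cube([77, 17, 1453]);
translate([1048, 464, 95]) cube([77, 17, 1453]);
translate([1208, 464, 95]) cube([77, 17, 1453]);
translate([1368, 464, 95]) cube([77, 17, 1453]);
translate([1528, 464, 95]) cube([77, 17, 1453]);
translate([1688, 464, 95]) cube([77, 17, 1453]);
translate([1848, 464, 95]) cube([77, 17, 1453]);
translate([2008, 464, 95]) cube([77, 17, 1453]);
translate([2168, 464, 95]) cube([77, 17, 1453]);
translate([2328, 464, 95]) cube([77, 17, 1453]);


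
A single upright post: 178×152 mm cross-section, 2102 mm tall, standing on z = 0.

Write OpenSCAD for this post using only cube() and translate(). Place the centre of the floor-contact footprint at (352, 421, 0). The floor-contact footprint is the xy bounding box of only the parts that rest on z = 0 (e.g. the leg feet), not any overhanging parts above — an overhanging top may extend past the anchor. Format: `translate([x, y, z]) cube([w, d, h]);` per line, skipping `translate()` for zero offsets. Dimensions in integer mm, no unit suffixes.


translate([263, 345, 0]) cube([178, 152, 2102]);


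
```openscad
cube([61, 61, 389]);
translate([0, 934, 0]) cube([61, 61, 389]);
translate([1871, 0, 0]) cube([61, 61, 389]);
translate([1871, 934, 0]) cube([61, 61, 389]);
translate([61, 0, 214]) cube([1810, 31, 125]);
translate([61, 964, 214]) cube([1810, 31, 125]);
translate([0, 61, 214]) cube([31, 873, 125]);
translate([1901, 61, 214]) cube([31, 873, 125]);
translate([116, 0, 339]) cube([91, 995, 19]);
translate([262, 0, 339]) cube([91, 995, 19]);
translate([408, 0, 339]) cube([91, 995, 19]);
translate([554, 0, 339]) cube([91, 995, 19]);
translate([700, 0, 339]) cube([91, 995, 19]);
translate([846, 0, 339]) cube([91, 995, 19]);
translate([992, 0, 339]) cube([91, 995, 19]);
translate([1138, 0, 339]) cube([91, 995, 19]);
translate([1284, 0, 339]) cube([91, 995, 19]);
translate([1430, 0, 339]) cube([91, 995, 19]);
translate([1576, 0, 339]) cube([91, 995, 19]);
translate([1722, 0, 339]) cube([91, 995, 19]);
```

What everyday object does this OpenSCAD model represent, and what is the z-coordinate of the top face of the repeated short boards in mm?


A bed frame. The slat-top height is 358 mm.

Four posts, four rails, and a row of slats — a bed frame. Slats sit on the rails at z = 214 + 125 = 339; with slat thickness 19, the top is 358 mm.


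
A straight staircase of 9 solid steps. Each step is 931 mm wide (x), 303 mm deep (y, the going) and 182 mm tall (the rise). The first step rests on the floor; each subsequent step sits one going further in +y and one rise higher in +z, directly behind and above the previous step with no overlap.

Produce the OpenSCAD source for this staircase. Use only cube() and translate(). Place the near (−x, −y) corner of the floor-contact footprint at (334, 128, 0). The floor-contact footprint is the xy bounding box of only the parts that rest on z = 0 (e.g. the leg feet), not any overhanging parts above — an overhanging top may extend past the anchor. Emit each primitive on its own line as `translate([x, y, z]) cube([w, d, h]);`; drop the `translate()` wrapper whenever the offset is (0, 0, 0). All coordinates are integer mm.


translate([334, 128, 0]) cube([931, 303, 182]);
translate([334, 431, 182]) cube([931, 303, 182]);
translate([334, 734, 364]) cube([931, 303, 182]);
translate([334, 1037, 546]) cube([931, 303, 182]);
translate([334, 1340, 728]) cube([931, 303, 182]);
translate([334, 1643, 910]) cube([931, 303, 182]);
translate([334, 1946, 1092]) cube([931, 303, 182]);
translate([334, 2249, 1274]) cube([931, 303, 182]);
translate([334, 2552, 1456]) cube([931, 303, 182]);


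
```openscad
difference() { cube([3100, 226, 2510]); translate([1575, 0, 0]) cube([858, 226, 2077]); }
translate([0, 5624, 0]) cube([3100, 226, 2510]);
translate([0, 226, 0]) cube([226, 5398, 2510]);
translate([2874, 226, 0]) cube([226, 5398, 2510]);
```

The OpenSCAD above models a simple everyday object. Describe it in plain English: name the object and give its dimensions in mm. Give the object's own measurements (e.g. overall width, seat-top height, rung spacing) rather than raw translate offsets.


A single room: four walls, each 2510 mm tall and 226 mm thick, enclosing an outside footprint 3100×5850 mm (x × y), no floor or roof. The front and back walls (−y and +y sides) run the full x-width; the side walls fit between their inner faces. A door opening 858 mm wide and 2077 mm tall is cut through the front wall from the floor up, its −x edge 1575 mm from the wall's −x end.


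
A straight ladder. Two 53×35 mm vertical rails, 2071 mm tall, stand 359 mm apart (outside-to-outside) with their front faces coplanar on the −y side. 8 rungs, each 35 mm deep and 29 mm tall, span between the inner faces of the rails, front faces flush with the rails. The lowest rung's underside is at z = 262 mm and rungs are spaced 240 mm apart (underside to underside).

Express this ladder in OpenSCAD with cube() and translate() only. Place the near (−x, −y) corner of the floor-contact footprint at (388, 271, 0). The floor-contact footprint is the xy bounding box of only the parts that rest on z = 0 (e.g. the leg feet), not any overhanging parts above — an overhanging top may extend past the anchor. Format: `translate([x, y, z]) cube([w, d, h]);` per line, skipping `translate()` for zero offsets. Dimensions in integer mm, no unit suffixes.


translate([388, 271, 0]) cube([53, 35, 2071]);
translate([694, 271, 0]) cube([53, 35, 2071]);
translate([441, 271, 262]) cube([253, 35, 29]);
translate([441, 271, 502]) cube([253, 35, 29]);
translate([441, 271, 742]) cube([253, 35, 29]);
translate([441, 271, 982]) cube([253, 35, 29]);
translate([441, 271, 1222]) cube([253, 35, 29]);
translate([441, 271, 1462]) cube([253, 35, 29]);
translate([441, 271, 1702]) cube([253, 35, 29]);
translate([441, 271, 1942]) cube([253, 35, 29]);


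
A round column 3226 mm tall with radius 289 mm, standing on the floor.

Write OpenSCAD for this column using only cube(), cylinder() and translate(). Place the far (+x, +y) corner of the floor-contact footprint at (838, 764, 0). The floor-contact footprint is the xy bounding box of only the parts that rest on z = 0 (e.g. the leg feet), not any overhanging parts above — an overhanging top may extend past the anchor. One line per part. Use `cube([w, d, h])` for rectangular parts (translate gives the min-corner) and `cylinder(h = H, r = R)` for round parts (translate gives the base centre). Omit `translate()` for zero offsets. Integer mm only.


translate([549, 475, 0]) cylinder(h = 3226, r = 289);


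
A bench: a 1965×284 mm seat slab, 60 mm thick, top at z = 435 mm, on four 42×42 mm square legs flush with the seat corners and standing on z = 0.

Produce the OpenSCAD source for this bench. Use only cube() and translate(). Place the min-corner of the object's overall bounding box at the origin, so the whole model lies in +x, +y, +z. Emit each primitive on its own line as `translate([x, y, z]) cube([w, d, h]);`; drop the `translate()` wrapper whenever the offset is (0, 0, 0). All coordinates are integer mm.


// leg_h = 435 − 60 = 375
translate([0, 0, 375]) cube([1965, 284, 60]);
cube([42, 42, 375]);
translate([0, 242, 0]) cube([42, 42, 375]);
translate([1923, 0, 0]) cube([42, 42, 375]);
translate([1923, 242, 0]) cube([42, 42, 375]);


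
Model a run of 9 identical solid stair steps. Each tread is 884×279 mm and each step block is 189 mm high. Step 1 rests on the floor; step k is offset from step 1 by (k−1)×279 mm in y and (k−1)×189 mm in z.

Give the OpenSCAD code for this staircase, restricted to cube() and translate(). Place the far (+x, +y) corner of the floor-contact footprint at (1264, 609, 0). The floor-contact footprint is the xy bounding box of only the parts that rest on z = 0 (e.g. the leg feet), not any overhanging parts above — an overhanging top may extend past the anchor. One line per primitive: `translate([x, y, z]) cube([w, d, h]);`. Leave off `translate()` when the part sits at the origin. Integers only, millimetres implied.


translate([380, 330, 0]) cube([884, 279, 189]);
translate([380, 609, 189]) cube([884, 279, 189]);
translate([380, 888, 378]) cube([884, 279, 189]);
translate([380, 1167, 567]) cube([884, 279, 189]);
translate([380, 1446, 756]) cube([884, 279, 189]);
translate([380, 1725, 945]) cube([884, 279, 189]);
translate([380, 2004, 1134]) cube([884, 279, 189]);
translate([380, 2283, 1323]) cube([884, 279, 189]);
translate([380, 2562, 1512]) cube([884, 279, 189]);


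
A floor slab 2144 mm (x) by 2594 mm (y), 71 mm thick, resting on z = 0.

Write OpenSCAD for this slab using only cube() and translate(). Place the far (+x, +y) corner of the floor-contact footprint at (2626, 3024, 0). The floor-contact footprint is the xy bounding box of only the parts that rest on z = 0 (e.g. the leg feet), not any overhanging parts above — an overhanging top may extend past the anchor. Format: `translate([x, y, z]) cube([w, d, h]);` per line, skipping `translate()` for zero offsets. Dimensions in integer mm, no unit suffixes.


translate([482, 430, 0]) cube([2144, 2594, 71]);


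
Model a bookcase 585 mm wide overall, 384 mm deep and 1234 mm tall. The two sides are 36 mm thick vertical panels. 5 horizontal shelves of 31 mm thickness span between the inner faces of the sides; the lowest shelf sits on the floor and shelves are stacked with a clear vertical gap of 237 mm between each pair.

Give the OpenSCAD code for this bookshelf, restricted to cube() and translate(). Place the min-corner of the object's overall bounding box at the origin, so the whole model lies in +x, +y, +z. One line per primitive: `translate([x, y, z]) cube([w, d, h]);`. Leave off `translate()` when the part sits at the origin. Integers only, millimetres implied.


cube([36, 384, 1234]);
translate([549, 0, 0]) cube([36, 384, 1234]);
translate([36, 0, 0]) cube([513, 384, 31]);
translate([36, 0, 268]) cube([513, 384, 31]);
translate([36, 0, 536]) cube([513, 384, 31]);
translate([36, 0, 804]) cube([513, 384, 31]);
translate([36, 0, 1072]) cube([513, 384, 31]);


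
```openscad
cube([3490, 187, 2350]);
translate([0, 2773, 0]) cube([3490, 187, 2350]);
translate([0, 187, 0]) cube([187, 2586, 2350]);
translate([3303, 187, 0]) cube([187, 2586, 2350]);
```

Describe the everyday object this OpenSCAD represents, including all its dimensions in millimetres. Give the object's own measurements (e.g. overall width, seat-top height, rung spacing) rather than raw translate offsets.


The wall frame of a small rectangular building: four walls, each 2350 mm tall and 187 mm thick, enclosing a footprint 3490 mm (x) by 2960 mm (y) outside-to-outside, with no floor or roof. The front and back walls (the −y and +y sides) span the full width; the two side walls fit between them.


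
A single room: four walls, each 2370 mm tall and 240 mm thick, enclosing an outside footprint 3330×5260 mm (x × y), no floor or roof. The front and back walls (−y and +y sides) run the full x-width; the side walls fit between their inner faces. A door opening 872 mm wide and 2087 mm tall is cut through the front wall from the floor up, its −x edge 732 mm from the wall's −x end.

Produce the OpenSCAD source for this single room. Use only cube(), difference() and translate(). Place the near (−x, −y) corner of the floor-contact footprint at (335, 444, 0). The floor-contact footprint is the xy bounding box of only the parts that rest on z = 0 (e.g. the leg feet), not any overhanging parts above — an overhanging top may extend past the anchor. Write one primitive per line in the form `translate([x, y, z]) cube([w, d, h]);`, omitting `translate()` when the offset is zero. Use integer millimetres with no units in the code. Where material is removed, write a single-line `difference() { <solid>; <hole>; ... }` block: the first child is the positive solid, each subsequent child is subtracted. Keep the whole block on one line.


difference() { translate([335, 444, 0]) cube([3330, 240, 2370]); translate([1067, 444, 0]) cube([872, 240, 2087]); }
translate([335, 5464, 0]) cube([3330, 240, 2370]);
translate([335, 684, 0]) cube([240, 4780, 2370]);
translate([3425, 684, 0]) cube([240, 4780, 2370]);


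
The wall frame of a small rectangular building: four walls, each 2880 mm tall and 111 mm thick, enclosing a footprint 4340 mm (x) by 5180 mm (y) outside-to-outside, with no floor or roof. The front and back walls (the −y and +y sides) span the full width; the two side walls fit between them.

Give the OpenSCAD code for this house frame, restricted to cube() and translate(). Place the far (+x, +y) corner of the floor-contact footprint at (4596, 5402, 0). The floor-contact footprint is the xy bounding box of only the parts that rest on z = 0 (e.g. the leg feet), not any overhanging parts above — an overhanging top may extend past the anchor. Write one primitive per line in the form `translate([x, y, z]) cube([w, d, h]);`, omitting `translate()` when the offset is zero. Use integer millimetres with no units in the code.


translate([256, 222, 0]) cube([4340, 111, 2880]);
translate([256, 5291, 0]) cube([4340, 111, 2880]);
translate([256, 333, 0]) cube([111, 4958, 2880]);
translate([4485, 333, 0]) cube([111, 4958, 2880]);


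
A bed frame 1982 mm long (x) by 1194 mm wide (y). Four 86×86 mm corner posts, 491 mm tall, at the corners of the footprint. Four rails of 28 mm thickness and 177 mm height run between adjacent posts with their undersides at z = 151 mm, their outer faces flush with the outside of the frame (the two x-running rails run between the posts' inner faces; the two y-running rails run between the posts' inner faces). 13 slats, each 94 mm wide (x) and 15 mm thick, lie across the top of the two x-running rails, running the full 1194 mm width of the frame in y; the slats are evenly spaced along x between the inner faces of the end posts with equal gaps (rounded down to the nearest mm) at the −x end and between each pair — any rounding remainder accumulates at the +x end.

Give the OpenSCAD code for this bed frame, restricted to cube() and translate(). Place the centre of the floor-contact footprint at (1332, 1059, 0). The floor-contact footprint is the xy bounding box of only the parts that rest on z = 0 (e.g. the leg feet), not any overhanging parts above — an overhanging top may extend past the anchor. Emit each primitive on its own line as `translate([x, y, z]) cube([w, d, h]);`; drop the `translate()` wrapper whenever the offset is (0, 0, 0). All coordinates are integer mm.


translate([341, 462, 0]) cube([86, 86, 491]);
translate([341, 1570, 0]) cube([86, 86, 491]);
translate([2237, 462, 0]) cube([86, 86, 491]);
translate([2237, 1570, 0]) cube([86, 86, 491]);
translate([427, 462, 151]) cube([1810, 28, 177]);
translate([427, 1628, 151]) cube([1810, 28, 177]);
translate([341, 548, 151]) cube([28, 1022, 177]);
translate([2295, 548, 151]) cube([28, 1022, 177]);
translate([469, 462, 328]) cube([94, 1194, 15]);
translate([605, 462, 328]) cube([94, 1194, 15]);
translate([741, 462, 328]) cube([94, 1194, 15]);
translate([877, 462, 328]) cube([94, 1194, 15]);
translate([1013, 462, 328]) cube([94, 1194, 15]);
translate([1149, 462, 328]) cube([94, 1194, 15]);
translate([1285, 462, 328]) cube([94, 1194, 15]);
translate([1421, 462, 328]) cube([94, 1194, 15]);
translate([1557, 462, 328]) cube([94, 1194, 15]);
translate([1693, 462, 328]) cube([94, 1194, 15]);
translate([1829, 462, 328]) cube([94, 1194, 15]);
translate([1965, 462, 328]) cube([94, 1194, 15]);
translate([2101, 462, 328]) cube([94, 1194, 15]);


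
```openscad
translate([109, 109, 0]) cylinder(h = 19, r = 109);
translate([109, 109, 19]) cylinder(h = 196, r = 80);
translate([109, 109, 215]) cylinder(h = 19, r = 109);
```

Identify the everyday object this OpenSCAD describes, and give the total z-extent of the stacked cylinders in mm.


A spool. The overall height is 234 mm.

Three coaxial cylinders, large–small–large — a spool. Two 19 mm flanges and a 196 mm core give 19 + 196 + 19 = 234 mm.


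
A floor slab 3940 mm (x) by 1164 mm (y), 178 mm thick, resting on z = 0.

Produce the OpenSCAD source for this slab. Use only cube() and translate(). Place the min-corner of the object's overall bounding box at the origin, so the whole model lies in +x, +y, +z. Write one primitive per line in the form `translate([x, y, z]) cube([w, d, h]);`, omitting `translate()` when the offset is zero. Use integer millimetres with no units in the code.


cube([3940, 1164, 178]);


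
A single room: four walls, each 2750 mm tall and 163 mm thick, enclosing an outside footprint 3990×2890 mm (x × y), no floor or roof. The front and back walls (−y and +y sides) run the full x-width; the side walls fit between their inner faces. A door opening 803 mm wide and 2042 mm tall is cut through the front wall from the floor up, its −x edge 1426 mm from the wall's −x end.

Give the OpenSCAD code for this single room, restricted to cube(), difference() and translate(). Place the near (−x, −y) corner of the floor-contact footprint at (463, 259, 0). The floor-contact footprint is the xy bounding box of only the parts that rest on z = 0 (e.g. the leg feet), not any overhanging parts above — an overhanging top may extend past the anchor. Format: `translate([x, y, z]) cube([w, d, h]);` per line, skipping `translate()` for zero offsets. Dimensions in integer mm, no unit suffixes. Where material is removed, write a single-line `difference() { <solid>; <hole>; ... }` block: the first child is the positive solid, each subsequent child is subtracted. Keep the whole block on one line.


difference() { translate([463, 259, 0]) cube([3990, 163, 2750]); translate([1889, 259, 0]) cube([803, 163, 2042]); }
translate([463, 2986, 0]) cube([3990, 163, 2750]);
translate([463, 422, 0]) cube([163, 2564, 2750]);
translate([4290, 422, 0]) cube([163, 2564, 2750]);


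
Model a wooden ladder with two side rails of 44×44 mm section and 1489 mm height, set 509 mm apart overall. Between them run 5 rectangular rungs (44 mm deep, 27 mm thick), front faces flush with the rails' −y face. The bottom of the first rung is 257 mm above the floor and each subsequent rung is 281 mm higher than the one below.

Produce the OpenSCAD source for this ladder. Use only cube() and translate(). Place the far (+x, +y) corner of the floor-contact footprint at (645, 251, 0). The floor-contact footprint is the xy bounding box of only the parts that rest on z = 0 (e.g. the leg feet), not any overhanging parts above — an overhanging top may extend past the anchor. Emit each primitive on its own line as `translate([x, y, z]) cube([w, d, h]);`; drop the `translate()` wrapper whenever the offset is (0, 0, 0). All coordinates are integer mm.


// rung span = 509 - 2*44 = 421
// rung[k] z = 257 + k*281
translate([136, 207, 0]) cube([44, 44, 1489]);
translate([601, 207, 0]) cube([44, 44, 1489]);
translate([180, 207, 257]) cube([421, 44, 27]);
translate([180, 207, 538]) cube([421, 44, 27]);
translate([180, 207, 819]) cube([421, 44, 27]);
translate([180, 207, 1100]) cube([421, 44, 27]);
translate([180, 207, 1381]) cube([421, 44, 27]);


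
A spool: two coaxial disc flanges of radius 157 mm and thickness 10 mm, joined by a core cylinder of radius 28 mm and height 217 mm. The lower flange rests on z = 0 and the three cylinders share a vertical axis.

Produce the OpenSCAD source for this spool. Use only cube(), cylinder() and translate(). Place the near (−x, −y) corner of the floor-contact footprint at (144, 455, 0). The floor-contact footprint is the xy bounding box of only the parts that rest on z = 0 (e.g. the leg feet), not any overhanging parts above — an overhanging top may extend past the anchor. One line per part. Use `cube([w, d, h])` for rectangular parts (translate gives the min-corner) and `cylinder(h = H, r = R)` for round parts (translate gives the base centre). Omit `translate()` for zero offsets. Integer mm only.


translate([301, 612, 0]) cylinder(h = 10, r = 157);
translate([301, 612, 10]) cylinder(h = 217, r = 28);
translate([301, 612, 227]) cylinder(h = 10, r = 157);


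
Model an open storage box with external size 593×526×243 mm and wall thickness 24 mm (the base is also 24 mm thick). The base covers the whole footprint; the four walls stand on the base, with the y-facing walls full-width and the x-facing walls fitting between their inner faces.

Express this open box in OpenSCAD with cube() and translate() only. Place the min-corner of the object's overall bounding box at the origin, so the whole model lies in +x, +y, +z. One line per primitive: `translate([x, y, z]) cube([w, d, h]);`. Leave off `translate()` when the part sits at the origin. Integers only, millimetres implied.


cube([593, 526, 24]);
translate([0, 0, 24]) cube([593, 24, 219]);
translate([0, 502, 24]) cube([593, 24, 219]);
translate([0, 24, 24]) cube([24, 478, 219]);
translate([569, 24, 24]) cube([24, 478, 219]);


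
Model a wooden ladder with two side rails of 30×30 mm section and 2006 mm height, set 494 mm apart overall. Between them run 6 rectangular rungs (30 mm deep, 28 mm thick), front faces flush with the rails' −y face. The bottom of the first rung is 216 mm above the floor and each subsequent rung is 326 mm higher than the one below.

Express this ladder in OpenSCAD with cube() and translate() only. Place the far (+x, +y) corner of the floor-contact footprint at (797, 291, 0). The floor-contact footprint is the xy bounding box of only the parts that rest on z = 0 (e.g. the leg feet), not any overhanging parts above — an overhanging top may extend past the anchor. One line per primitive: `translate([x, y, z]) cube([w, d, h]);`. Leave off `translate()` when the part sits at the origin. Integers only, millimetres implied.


translate([303, 261, 0]) cube([30, 30, 2006]);
translate([767, 261, 0]) cube([30, 30, 2006]);
translate([333, 261, 216]) cube([434, 30, 28]);
translate([333, 261, 542]) cube([434, 30, 28]);
translate([333, 261, 868]) cube([434, 30, 28]);
translate([333, 261, 1194]) cube([434, 30, 28]);
translate([333, 261, 1520]) cube([434, 30, 28]);
translate([333, 261, 1846]) cube([434, 30, 28]);


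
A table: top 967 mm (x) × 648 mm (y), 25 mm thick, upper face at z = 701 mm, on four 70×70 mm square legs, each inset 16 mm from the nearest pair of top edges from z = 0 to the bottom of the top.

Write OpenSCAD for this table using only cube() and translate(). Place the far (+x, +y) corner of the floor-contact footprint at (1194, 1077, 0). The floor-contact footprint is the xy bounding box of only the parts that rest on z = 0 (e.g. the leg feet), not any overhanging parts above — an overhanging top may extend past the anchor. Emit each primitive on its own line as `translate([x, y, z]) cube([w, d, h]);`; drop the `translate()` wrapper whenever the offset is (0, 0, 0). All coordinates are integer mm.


// leg_h = 701 - 25 = 676
translate([243, 445, 676]) cube([967, 648, 25]);
translate([259, 461, 0]) cube([70, 70, 676]);
translate([1124, 461, 0]) cube([70, 70, 676]);
translate([259, 1007, 0]) cube([70, 70, 676]);
translate([1124, 1007, 0]) cube([70, 70, 676]);


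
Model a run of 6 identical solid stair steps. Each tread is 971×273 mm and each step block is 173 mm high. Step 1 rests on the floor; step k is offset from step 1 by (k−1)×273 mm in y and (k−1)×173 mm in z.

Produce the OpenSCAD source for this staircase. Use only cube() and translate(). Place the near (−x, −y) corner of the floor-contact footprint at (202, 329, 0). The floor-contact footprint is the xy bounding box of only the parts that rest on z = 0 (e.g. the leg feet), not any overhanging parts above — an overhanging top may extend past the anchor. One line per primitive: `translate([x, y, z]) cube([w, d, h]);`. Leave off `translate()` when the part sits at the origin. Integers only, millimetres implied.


translate([202, 329, 0]) cube([971, 273, 173]);
translate([202, 602, 173]) cube([971, 273, 173]);
translate([202, 875, 346]) cube([971, 273, 173]);
translate([202, 1148, 519]) cube([971, 273, 173]);
translate([202, 1421, 692]) cube([971, 273, 173]);
translate([202, 1694, 865]) cube([971, 273, 173]);


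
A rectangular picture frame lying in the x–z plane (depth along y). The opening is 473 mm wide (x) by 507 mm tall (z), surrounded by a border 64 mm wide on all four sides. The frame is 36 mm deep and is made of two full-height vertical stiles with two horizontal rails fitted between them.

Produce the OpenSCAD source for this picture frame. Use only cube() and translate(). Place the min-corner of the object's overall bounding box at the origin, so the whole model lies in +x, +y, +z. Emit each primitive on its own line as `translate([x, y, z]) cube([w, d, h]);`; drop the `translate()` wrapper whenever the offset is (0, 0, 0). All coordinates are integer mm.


cube([64, 36, 635]);
translate([537, 0, 0]) cube([64, 36, 635]);
translate([64, 0, 0]) cube([473, 36, 64]);
translate([64, 0, 571]) cube([473, 36, 64]);


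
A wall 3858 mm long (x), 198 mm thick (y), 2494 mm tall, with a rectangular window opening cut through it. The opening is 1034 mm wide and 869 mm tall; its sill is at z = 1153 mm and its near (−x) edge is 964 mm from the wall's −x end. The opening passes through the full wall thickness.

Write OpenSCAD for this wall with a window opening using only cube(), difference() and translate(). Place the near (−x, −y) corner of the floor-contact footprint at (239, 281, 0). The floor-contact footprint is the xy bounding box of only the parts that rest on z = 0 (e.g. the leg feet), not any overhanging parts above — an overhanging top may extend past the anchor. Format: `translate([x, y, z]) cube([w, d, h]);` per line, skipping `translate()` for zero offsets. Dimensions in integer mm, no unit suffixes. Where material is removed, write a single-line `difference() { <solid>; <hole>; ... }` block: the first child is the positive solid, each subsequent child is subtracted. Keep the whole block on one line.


difference() { translate([239, 281, 0]) cube([3858, 198, 2494]); translate([1203, 281, 1153]) cube([1034, 198, 869]); }


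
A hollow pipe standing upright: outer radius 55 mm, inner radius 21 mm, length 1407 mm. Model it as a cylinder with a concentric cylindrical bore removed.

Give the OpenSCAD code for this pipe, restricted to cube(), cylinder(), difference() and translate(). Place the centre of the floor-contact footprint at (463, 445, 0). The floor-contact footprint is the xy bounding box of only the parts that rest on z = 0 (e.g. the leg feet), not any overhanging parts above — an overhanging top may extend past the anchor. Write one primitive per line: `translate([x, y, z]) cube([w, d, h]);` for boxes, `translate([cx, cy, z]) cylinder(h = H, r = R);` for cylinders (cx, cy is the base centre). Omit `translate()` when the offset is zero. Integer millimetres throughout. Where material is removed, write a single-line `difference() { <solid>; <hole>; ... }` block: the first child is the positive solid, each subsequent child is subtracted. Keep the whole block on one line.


difference() { translate([463, 445, 0]) cylinder(h = 1407, r = 55); translate([463, 445, 0]) cylinder(h = 1407, r = 21); }


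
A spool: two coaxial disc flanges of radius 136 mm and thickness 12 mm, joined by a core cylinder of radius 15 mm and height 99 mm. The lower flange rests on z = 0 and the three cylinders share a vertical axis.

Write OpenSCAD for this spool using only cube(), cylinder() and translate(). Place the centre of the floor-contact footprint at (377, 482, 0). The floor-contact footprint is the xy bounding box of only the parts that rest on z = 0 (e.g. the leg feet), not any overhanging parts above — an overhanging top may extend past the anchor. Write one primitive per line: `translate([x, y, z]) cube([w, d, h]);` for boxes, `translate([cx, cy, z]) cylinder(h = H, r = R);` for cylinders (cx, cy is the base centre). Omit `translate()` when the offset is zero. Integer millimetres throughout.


translate([377, 482, 0]) cylinder(h = 12, r = 136);
translate([377, 482, 12]) cylinder(h = 99, r = 15);
translate([377, 482, 111]) cylinder(h = 12, r = 136);


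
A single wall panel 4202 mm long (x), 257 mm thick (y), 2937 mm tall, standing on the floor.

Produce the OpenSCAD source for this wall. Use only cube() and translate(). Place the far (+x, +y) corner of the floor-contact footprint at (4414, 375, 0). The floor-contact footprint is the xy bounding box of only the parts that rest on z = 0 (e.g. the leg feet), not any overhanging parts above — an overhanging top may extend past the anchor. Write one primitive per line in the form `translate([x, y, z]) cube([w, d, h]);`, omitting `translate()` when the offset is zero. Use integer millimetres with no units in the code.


translate([212, 118, 0]) cube([4202, 257, 2937]);


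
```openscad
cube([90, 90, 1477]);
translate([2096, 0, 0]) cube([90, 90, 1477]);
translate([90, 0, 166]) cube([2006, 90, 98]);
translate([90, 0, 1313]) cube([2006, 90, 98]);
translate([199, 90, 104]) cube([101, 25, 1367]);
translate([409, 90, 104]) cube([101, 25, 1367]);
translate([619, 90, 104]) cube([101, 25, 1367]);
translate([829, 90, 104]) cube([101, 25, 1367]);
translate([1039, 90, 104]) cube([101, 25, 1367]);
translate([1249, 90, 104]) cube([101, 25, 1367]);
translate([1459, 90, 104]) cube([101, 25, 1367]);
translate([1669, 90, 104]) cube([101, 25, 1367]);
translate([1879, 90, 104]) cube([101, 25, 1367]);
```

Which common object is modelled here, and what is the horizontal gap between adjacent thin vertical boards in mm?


A fence section. The picket gap is 109 mm.

Two posts, two rails, 9 pickets — a fence section. Span 2006 mm holds 9 pickets of 101 mm with 10 equal gaps: ⌊(2006 − 9·101) / 10⌋ = 109 mm.


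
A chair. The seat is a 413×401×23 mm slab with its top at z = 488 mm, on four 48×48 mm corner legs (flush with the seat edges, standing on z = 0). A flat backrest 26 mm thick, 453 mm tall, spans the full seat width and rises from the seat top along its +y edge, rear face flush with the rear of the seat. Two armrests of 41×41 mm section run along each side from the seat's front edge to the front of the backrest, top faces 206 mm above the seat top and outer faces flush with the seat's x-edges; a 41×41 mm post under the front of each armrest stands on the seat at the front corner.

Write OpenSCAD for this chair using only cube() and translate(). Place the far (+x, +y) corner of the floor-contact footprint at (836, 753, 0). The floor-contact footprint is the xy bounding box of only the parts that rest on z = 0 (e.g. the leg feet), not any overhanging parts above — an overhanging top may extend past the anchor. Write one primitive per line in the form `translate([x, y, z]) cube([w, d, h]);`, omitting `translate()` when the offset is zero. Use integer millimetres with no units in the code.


// leg_h = 488 - 23 = 465
// arm post h = 206 - 41 = 165
translate([423, 352, 465]) cube([413, 401, 23]);
translate([423, 352, 0]) cube([48, 48, 465]);
translate([788, 352, 0]) cube([48, 48, 465]);
translate([423, 705, 0]) cube([48, 48, 465]);
translate([788, 705, 0]) cube([48, 48, 465]);
translate([423, 727, 488]) cube([413, 26, 453]);
translate([423, 352, 653]) cube([41, 375, 41]);
translate([795, 352, 653]) cube([41, 375, 41]);
translate([423, 352, 488]) cube([41, 41, 165]);
translate([795, 352, 488]) cube([41, 41, 165]);
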